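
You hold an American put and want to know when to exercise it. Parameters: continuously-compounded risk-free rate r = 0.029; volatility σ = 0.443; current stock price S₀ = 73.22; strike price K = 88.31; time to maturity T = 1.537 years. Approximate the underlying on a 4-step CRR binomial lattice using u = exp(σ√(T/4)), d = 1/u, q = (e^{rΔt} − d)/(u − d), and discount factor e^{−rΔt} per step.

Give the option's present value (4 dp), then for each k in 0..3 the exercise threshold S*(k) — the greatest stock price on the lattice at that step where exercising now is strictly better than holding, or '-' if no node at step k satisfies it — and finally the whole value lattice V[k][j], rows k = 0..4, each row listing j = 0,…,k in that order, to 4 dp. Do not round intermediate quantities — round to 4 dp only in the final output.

Δt=0.38425  u=1.31601  d=0.75987  q=0.45193  discount=0.98892
step 4 (expiry): payoffs max(K−S,0) = 63.8988 46.0325 15.0900 0.0000 0.0000
step 3: (k=3,j=0): S=32.1255, (K−S)⁺=56.1845, hold=55.2059 ⇒ V=56.1845 exercise | (k=3,j=1): S=55.6378, (K−S)⁺=32.6722, hold=31.6936 ⇒ V=32.6722 exercise | (k=3,j=2): S=96.3584, (K−S)⁺=0.0000, hold=8.1788 ⇒ V=8.1788 continue | (k=3,j=3): S=166.8821, (K−S)⁺=0.0000, hold=0.0000 ⇒ V=0.0000 continue  boundary S*=55.6378
step 2: (k=2,j=0): S=42.2775, (K−S)⁺=46.0325, hold=45.0539 ⇒ V=46.0325 exercise | (k=2,j=1): S=73.2200, (K−S)⁺=15.0900, hold=21.3636 ⇒ V=21.3636 continue | (k=2,j=2): S=126.8089, (K−S)⁺=0.0000, hold=4.4329 ⇒ V=4.4329 continue  boundary S*=42.2775
step 1: (k=1,j=0): S=55.6378, (K−S)⁺=32.6722, hold=34.4974 ⇒ V=34.4974 continue | (k=1,j=1): S=96.3584, (K−S)⁺=0.0000, hold=13.5603 ⇒ V=13.5603 continue  boundary S*=-
step 0: (k=0,j=0): S=73.2200, (K−S)⁺=15.0900, hold=24.7580 ⇒ V=24.7580 continue  boundary S*=-

price = 24.7580
boundary = - - 42.2775 55.6378
tree:
24.7580
34.4974 13.5603
46.0325 21.3636 4.4329
56.1845 32.6722 8.1788 0.0000
63.8988 46.0325 15.0900 0.0000 0.0000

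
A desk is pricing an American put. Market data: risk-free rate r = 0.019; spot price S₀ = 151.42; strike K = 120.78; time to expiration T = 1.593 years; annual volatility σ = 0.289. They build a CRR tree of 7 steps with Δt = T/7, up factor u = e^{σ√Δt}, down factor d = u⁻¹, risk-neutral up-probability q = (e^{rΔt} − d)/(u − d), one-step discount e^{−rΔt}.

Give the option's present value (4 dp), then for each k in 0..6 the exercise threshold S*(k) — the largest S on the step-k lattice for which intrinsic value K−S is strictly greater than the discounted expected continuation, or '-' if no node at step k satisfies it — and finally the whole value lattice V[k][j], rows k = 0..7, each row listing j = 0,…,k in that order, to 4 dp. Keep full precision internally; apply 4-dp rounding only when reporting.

params: Δt=0.22757 u=1.14782 d=0.87122 q=0.48125 e^(-rΔt)=0.99569
t_7 payoffs: 63.0950 44.7804 20.6509 0.0000 0.0000 0.0000 0.0000 0.0000
t_6: node(6,0) S=66.2120 payoff=54.5680 vs cont=54.0469 → 54.5680 [stop]  node(6,1) S=87.2340 payoff=33.5460 vs cont=33.0249 → 33.5460 [stop]  node(6,2) S=114.9303 payoff=5.8497 vs cont=10.6664 → 10.6664 [wait]  node(6,3) S=151.4200 payoff=0.0000 vs cont=0.0000 → 0.0000 [wait]  node(6,4) S=199.4950 payoff=0.0000 vs cont=0.0000 → 0.0000 [wait]  node(6,5) S=262.8335 payoff=0.0000 vs cont=0.0000 → 0.0000 [wait]  node(6,6) S=346.2817 payoff=0.0000 vs cont=0.0000 → 0.0000 [wait]  ⇒ S*(6)=87.2340
t_5: node(5,0) S=75.9996 payoff=44.7804 vs cont=44.2593 → 44.7804 [stop]  node(5,1) S=100.1291 payoff=20.6509 vs cont=22.4379 → 22.4379 [wait]  node(5,2) S=131.9195 payoff=0.0000 vs cont=5.5093 → 5.5093 [wait]  node(5,3) S=173.8031 payoff=0.0000 vs cont=0.0000 → 0.0000 [wait]  node(5,4) S=228.9847 payoff=0.0000 vs cont=0.0000 → 0.0000 [wait]  node(5,5) S=301.6860 payoff=0.0000 vs cont=0.0000 → 0.0000 [wait]  ⇒ S*(5)=75.9996
t_4: node(4,0) S=87.2340 payoff=33.5460 vs cont=33.8812 → 33.8812 [wait]  node(4,1) S=114.9303 payoff=5.8497 vs cont=14.2293 → 14.2293 [wait]  node(4,2) S=151.4200 payoff=0.0000 vs cont=2.8456 → 2.8456 [wait]  node(4,3) S=199.4950 payoff=0.0000 vs cont=0.0000 → 0.0000 [wait]  node(4,4) S=262.8335 payoff=0.0000 vs cont=0.0000 → 0.0000 [wait]  ⇒ S*(4)=-
t_3: node(3,0) S=100.1291 payoff=20.6509 vs cont=24.3182 → 24.3182 [wait]  node(3,1) S=131.9195 payoff=0.0000 vs cont=8.7131 → 8.7131 [wait]  node(3,2) S=173.8031 payoff=0.0000 vs cont=1.4698 → 1.4698 [wait]  node(3,3) S=228.9847 payoff=0.0000 vs cont=0.0000 → 0.0000 [wait]  ⇒ S*(3)=-
t_2: node(2,0) S=114.9303 payoff=5.8497 vs cont=16.7357 → 16.7357 [wait]  node(2,1) S=151.4200 payoff=0.0000 vs cont=5.2047 → 5.2047 [wait]  node(2,2) S=199.4950 payoff=0.0000 vs cont=0.7591 → 0.7591 [wait]  ⇒ S*(2)=-
t_1: node(1,0) S=131.9195 payoff=0.0000 vs cont=11.1381 → 11.1381 [wait]  node(1,1) S=173.8031 payoff=0.0000 vs cont=3.0520 → 3.0520 [wait]  ⇒ S*(1)=-
t_0: node(0,0) S=151.4200 payoff=0.0000 vs cont=7.2154 → 7.2154 [wait]  ⇒ S*(0)=-

price = 7.2154
boundary = - - - - - 75.9996 87.2340
tree:
7.2154
11.1381 3.0520
16.7357 5.2047 0.7591
24.3182 8.7131 1.4698 0.0000
33.8812 14.2293 2.8456 0.0000 0.0000
44.7804 22.4379 5.5093 0.0000 0.0000 0.0000
54.5680 33.5460 10.6664 0.0000 0.0000 0.0000 0.0000
63.0950 44.7804 20.6509 0.0000 0.0000 0.0000 0.0000 0.0000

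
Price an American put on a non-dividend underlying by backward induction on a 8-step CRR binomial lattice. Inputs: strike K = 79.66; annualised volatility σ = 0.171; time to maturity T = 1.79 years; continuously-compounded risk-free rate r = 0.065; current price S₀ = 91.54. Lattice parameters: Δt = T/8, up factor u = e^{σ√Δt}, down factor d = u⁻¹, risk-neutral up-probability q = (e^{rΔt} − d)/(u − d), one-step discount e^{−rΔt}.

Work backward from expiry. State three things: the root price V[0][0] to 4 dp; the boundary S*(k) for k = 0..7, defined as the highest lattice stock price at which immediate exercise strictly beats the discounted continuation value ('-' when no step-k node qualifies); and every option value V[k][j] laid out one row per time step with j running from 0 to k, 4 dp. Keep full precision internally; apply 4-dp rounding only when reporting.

Δt=0.22375  u=1.08425  d=0.92230  q=0.57025  discount=0.98556
step 8 (expiry): payoffs max(K−S,0) = 31.7329 23.3172 13.4237 1.7930 0.0000 0.0000 0.0000 0.0000 0.0000
step 7: (k=7,j=0): S=51.9649, (K−S)⁺=27.6951, hold=26.5449 ⇒ V=27.6951 exercise | (k=7,j=1): S=61.0896, (K−S)⁺=18.5704, hold=17.4202 ⇒ V=18.5704 exercise | (k=7,j=2): S=71.8166, (K−S)⁺=7.8434, hold=6.6932 ⇒ V=7.8434 exercise | (k=7,j=3): S=84.4272, (K−S)⁺=0.0000, hold=0.7594 ⇒ V=0.7594 continue | (k=7,j=4): S=99.2521, (K−S)⁺=0.0000, hold=0.0000 ⇒ V=0.0000 continue | (k=7,j=5): S=116.6801, (K−S)⁺=0.0000, hold=0.0000 ⇒ V=0.0000 continue | (k=7,j=6): S=137.1685, (K−S)⁺=0.0000, hold=0.0000 ⇒ V=0.0000 continue | (k=7,j=7): S=161.2545, (K−S)⁺=0.0000, hold=0.0000 ⇒ V=0.0000 continue  boundary S*=71.8166
step 6: (k=6,j=0): S=56.3428, (K−S)⁺=23.3172, hold=22.1670 ⇒ V=23.3172 exercise | (k=6,j=1): S=66.2363, (K−S)⁺=13.4237, hold=12.2735 ⇒ V=13.4237 exercise | (k=6,j=2): S=77.8670, (K−S)⁺=1.7930, hold=3.7488 ⇒ V=3.7488 continue | (k=6,j=3): S=91.5400, (K−S)⁺=0.0000, hold=0.3216 ⇒ V=0.3216 continue | (k=6,j=4): S=107.6139, (K−S)⁺=0.0000, hold=0.0000 ⇒ V=0.0000 continue | (k=6,j=5): S=126.5102, (K−S)⁺=0.0000, hold=0.0000 ⇒ V=0.0000 continue | (k=6,j=6): S=148.7247, (K−S)⁺=0.0000, hold=0.0000 ⇒ V=0.0000 continue  boundary S*=66.2363
step 5: (k=5,j=0): S=61.0896, (K−S)⁺=18.5704, hold=17.4202 ⇒ V=18.5704 exercise | (k=5,j=1): S=71.8166, (K−S)⁺=7.8434, hold=7.7925 ⇒ V=7.8434 exercise | (k=5,j=2): S=84.4272, (K−S)⁺=0.0000, hold=1.7686 ⇒ V=1.7686 continue | (k=5,j=3): S=99.2521, (K−S)⁺=0.0000, hold=0.1362 ⇒ V=0.1362 continue | (k=5,j=4): S=116.6801, (K−S)⁺=0.0000, hold=0.0000 ⇒ V=0.0000 continue | (k=5,j=5): S=137.1685, (K−S)⁺=0.0000, hold=0.0000 ⇒ V=0.0000 continue  boundary S*=71.8166
step 4: (k=4,j=0): S=66.2363, (K−S)⁺=13.4237, hold=12.2735 ⇒ V=13.4237 exercise | (k=4,j=1): S=77.8670, (K−S)⁺=1.7930, hold=4.3160 ⇒ V=4.3160 continue | (k=4,j=2): S=91.5400, (K−S)⁺=0.0000, hold=0.8256 ⇒ V=0.8256 continue | (k=4,j=3): S=107.6139, (K−S)⁺=0.0000, hold=0.0577 ⇒ V=0.0577 continue | (k=4,j=4): S=126.5102, (K−S)⁺=0.0000, hold=0.0000 ⇒ V=0.0000 continue  boundary S*=66.2363
step 3: (k=3,j=0): S=71.8166, (K−S)⁺=7.8434, hold=8.1112 ⇒ V=8.1112 continue | (k=3,j=1): S=84.4272, (K−S)⁺=0.0000, hold=2.2920 ⇒ V=2.2920 continue | (k=3,j=2): S=99.2521, (K−S)⁺=0.0000, hold=0.3821 ⇒ V=0.3821 continue | (k=3,j=3): S=116.6801, (K−S)⁺=0.0000, hold=0.0244 ⇒ V=0.0244 continue  boundary S*=-
step 2: (k=2,j=0): S=77.8670, (K−S)⁺=1.7930, hold=4.7236 ⇒ V=4.7236 continue | (k=2,j=1): S=91.5400, (K−S)⁺=0.0000, hold=1.1855 ⇒ V=1.1855 continue | (k=2,j=2): S=107.6139, (K−S)⁺=0.0000, hold=0.1756 ⇒ V=0.1756 continue  boundary S*=-
step 1: (k=1,j=0): S=84.4272, (K−S)⁺=0.0000, hold=2.6670 ⇒ V=2.6670 continue | (k=1,j=1): S=99.2521, (K−S)⁺=0.0000, hold=0.6008 ⇒ V=0.6008 continue  boundary S*=-
step 0: (k=0,j=0): S=91.5400, (K−S)⁺=0.0000, hold=1.4672 ⇒ V=1.4672 continue  boundary S*=-

price = 1.4672
boundary = - - - - 66.2363 71.8166 66.2363 71.8166
tree:
1.4672
2.6670 0.6008
4.7236 1.1855 0.1756
8.1112 2.2920 0.3821 0.0244
13.4237 4.3160 0.8256 0.0577 0.0000
18.5704 7.8434 1.7686 0.1362 0.0000 0.0000
23.3172 13.4237 3.7488 0.3216 0.0000 0.0000 0.0000
27.6951 18.5704 7.8434 0.7594 0.0000 0.0000 0.0000 0.0000
31.7329 23.3172 13.4237 1.7930 0.0000 0.0000 0.0000 0.0000 0.0000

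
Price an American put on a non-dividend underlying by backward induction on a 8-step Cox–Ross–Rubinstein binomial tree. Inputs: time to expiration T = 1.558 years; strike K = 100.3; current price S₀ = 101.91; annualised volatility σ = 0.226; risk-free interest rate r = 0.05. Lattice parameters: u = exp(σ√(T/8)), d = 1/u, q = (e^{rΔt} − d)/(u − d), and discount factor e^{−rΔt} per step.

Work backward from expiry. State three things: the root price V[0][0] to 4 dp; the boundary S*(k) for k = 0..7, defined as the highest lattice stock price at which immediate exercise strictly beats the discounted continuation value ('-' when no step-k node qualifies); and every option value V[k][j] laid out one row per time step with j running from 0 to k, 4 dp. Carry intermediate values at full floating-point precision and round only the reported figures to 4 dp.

price = 7.5639
boundary = - - - 75.5569 83.4811 75.5569 83.4811 92.2364
tree:
7.5639
11.6239 4.0180
17.2833 6.7012 1.6561
24.7431 10.8312 3.0755 0.3979
31.9152 16.8189 5.5956 0.8443 0.0000
38.4065 24.7431 9.8996 1.7913 0.0000 0.0000
44.2816 31.9152 16.8189 3.8006 0.0000 0.0000 0.0000
49.5990 38.4065 24.7431 8.0636 0.0000 0.0000 0.0000 0.0000
54.4117 44.2816 31.9152 16.8189 0.0000 0.0000 0.0000 0.0000 0.0000

params: Δt=0.19475 u=1.10488 d=0.90508 q=0.52406 e^(-rΔt)=0.99031
t_8 payoffs: 54.4117 44.2816 31.9152 16.8189 0.0000 0.0000 0.0000 0.0000 0.0000
t_7: node(7,0) S=50.7010 payoff=49.5990 vs cont=48.6271 → 49.5990 [stop]  node(7,1) S=61.8935 payoff=38.4065 vs cont=37.4345 → 38.4065 [stop]  node(7,2) S=75.5569 payoff=24.7431 vs cont=23.7712 → 24.7431 [stop]  node(7,3) S=92.2364 payoff=8.0636 vs cont=7.9272 → 8.0636 [stop]  node(7,4) S=112.5981 payoff=0.0000 vs cont=0.0000 → 0.0000 [wait]  node(7,5) S=137.4548 payoff=0.0000 vs cont=0.0000 → 0.0000 [wait]  node(7,6) S=167.7986 payoff=0.0000 vs cont=0.0000 → 0.0000 [wait]  node(7,7) S=204.8411 payoff=0.0000 vs cont=0.0000 → 0.0000 [wait]  ⇒ S*(7)=92.2364
t_6: node(6,0) S=56.0184 payoff=44.2816 vs cont=43.3096 → 44.2816 [stop]  node(6,1) S=68.3848 payoff=31.9152 vs cont=30.9433 → 31.9152 [stop]  node(6,2) S=83.4811 payoff=16.8189 vs cont=15.8470 → 16.8189 [stop]  node(6,3) S=101.9100 payoff=0.0000 vs cont=3.8006 → 3.8006 [wait]  node(6,4) S=124.4072 payoff=0.0000 vs cont=0.0000 → 0.0000 [wait]  node(6,5) S=151.8707 payoff=0.0000 vs cont=0.0000 → 0.0000 [wait]  node(6,6) S=185.3970 payoff=0.0000 vs cont=0.0000 → 0.0000 [wait]  ⇒ S*(6)=83.4811
t_5: node(5,0) S=61.8935 payoff=38.4065 vs cont=37.4345 → 38.4065 [stop]  node(5,1) S=75.5569 payoff=24.7431 vs cont=23.7712 → 24.7431 [stop]  node(5,2) S=92.2364 payoff=8.0636 vs cont=9.8996 → 9.8996 [wait]  node(5,3) S=112.5981 payoff=0.0000 vs cont=1.7913 → 1.7913 [wait]  node(5,4) S=137.4548 payoff=0.0000 vs cont=0.0000 → 0.0000 [wait]  node(5,5) S=167.7986 payoff=0.0000 vs cont=0.0000 → 0.0000 [wait]  ⇒ S*(5)=75.5569
t_4: node(4,0) S=68.3848 payoff=31.9152 vs cont=30.9433 → 31.9152 [stop]  node(4,1) S=83.4811 payoff=16.8189 vs cont=16.7999 → 16.8189 [stop]  node(4,2) S=101.9100 payoff=0.0000 vs cont=5.5956 → 5.5956 [wait]  node(4,3) S=124.4072 payoff=0.0000 vs cont=0.8443 → 0.8443 [wait]  node(4,4) S=151.8707 payoff=0.0000 vs cont=0.0000 → 0.0000 [wait]  ⇒ S*(4)=83.4811
t_3: node(3,0) S=75.5569 payoff=24.7431 vs cont=23.7712 → 24.7431 [stop]  node(3,1) S=92.2364 payoff=8.0636 vs cont=10.8312 → 10.8312 [wait]  node(3,2) S=112.5981 payoff=0.0000 vs cont=3.0755 → 3.0755 [wait]  node(3,3) S=137.4548 payoff=0.0000 vs cont=0.3979 → 0.3979 [wait]  ⇒ S*(3)=75.5569
t_2: node(2,0) S=83.4811 payoff=16.8189 vs cont=17.2833 → 17.2833 [wait]  node(2,1) S=101.9100 payoff=0.0000 vs cont=6.7012 → 6.7012 [wait]  node(2,2) S=124.4072 payoff=0.0000 vs cont=1.6561 → 1.6561 [wait]  ⇒ S*(2)=-
t_1: node(1,0) S=92.2364 payoff=8.0636 vs cont=11.6239 → 11.6239 [wait]  node(1,1) S=112.5981 payoff=0.0000 vs cont=4.0180 → 4.0180 [wait]  ⇒ S*(1)=-
t_0: node(0,0) S=101.9100 payoff=0.0000 vs cont=7.5639 → 7.5639 [wait]  ⇒ S*(0)=-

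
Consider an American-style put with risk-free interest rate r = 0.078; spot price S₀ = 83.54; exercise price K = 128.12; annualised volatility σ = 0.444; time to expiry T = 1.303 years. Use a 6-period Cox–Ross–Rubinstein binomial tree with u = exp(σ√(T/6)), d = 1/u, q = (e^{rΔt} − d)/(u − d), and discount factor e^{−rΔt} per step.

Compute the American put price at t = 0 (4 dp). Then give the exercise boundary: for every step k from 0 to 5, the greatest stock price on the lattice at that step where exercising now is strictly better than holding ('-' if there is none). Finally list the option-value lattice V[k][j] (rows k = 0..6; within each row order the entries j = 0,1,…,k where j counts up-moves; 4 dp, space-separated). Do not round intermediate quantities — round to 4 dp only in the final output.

price = 45.0831
boundary = - 67.9258 83.5400 67.9258 83.5400 102.7434
tree:
45.0831
60.1942 30.8938
72.8899 44.5800 17.6957
83.2128 60.1942 28.7128 6.8210
91.6062 72.8899 44.5800 13.1634 0.4432
98.4309 83.2128 60.1942 25.3766 0.8829 0.0000
103.9800 91.6062 72.8899 44.5800 1.7589 0.0000 0.0000

Δt=0.21717  u=1.22987  d=0.81309  q=0.48945  discount=0.98320
step 6 (expiry): payoffs max(K−S,0) = 103.9800 91.6062 72.8899 44.5800 1.7589 0.0000 0.0000
step 5: (k=5,j=0): S=29.6891, (K−S)⁺=98.4309, hold=96.2789 ⇒ V=98.4309 exercise | (k=5,j=1): S=44.9072, (K−S)⁺=83.2128, hold=81.0608 ⇒ V=83.2128 exercise | (k=5,j=2): S=67.9258, (K−S)⁺=60.1942, hold=58.0422 ⇒ V=60.1942 exercise | (k=5,j=3): S=102.7434, (K−S)⁺=25.3766, hold=23.2247 ⇒ V=25.3766 exercise | (k=5,j=4): S=155.4078, (K−S)⁺=0.0000, hold=0.8829 ⇒ V=0.8829 continue | (k=5,j=5): S=235.0671, (K−S)⁺=0.0000, hold=0.0000 ⇒ V=0.0000 continue  boundary S*=102.7434
step 4: (k=4,j=0): S=36.5138, (K−S)⁺=91.6062, hold=89.4543 ⇒ V=91.6062 exercise | (k=4,j=1): S=55.2301, (K−S)⁺=72.8899, hold=70.7380 ⇒ V=72.8899 exercise | (k=4,j=2): S=83.5400, (K−S)⁺=44.5800, hold=42.4281 ⇒ V=44.5800 exercise | (k=4,j=3): S=126.3611, (K−S)⁺=1.7589, hold=13.1634 ⇒ V=13.1634 continue | (k=4,j=4): S=191.1315, (K−S)⁺=0.0000, hold=0.4432 ⇒ V=0.4432 continue  boundary S*=83.5400
step 3: (k=3,j=0): S=44.9072, (K−S)⁺=83.2128, hold=81.0608 ⇒ V=83.2128 exercise | (k=3,j=1): S=67.9258, (K−S)⁺=60.1942, hold=58.0422 ⇒ V=60.1942 exercise | (k=3,j=2): S=102.7434, (K−S)⁺=25.3766, hold=28.7128 ⇒ V=28.7128 continue | (k=3,j=3): S=155.4078, (K−S)⁺=0.0000, hold=6.8210 ⇒ V=6.8210 continue  boundary S*=67.9258
step 2: (k=2,j=0): S=55.2301, (K−S)⁺=72.8899, hold=70.7380 ⇒ V=72.8899 exercise | (k=2,j=1): S=83.5400, (K−S)⁺=44.5800, hold=44.0335 ⇒ V=44.5800 exercise | (k=2,j=2): S=126.3611, (K−S)⁺=1.7589, hold=17.6957 ⇒ V=17.6957 continue  boundary S*=83.5400
step 1: (k=1,j=0): S=67.9258, (K−S)⁺=60.1942, hold=58.0422 ⇒ V=60.1942 exercise | (k=1,j=1): S=102.7434, (K−S)⁺=25.3766, hold=30.8938 ⇒ V=30.8938 continue  boundary S*=67.9258
step 0: (k=0,j=0): S=83.5400, (K−S)⁺=44.5800, hold=45.0831 ⇒ V=45.0831 continue  boundary S*=-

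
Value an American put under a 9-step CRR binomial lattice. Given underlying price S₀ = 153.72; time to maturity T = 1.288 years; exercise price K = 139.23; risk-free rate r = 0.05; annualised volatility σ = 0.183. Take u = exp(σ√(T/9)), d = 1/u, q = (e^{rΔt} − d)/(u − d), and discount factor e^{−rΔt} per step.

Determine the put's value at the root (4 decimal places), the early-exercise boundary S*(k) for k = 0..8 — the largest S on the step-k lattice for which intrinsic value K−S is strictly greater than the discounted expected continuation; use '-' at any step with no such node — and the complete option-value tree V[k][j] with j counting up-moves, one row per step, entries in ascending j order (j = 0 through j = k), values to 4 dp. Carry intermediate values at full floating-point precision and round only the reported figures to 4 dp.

price = 3.9530
boundary = - - - - 116.5379 108.7431 116.5379 124.8916 116.5379
tree:
3.9530
6.4049 1.8709
10.0976 3.2753 0.6730
15.4194 5.5989 1.2959 0.1397
22.6921 9.2934 2.4568 0.3023 0.0000
30.4869 14.8667 4.5648 0.6541 0.0000 0.0000
37.7604 22.6921 8.2519 1.4154 0.0000 0.0000 0.0000
44.5474 30.4869 14.3384 3.0625 0.0000 0.0000 0.0000 0.0000
50.8804 37.7604 22.6921 6.6266 0.0000 0.0000 0.0000 0.0000 0.0000
56.7899 44.5474 30.4869 14.3384 0.0000 0.0000 0.0000 0.0000 0.0000 0.0000

Δt=0.14311  u=1.07168  d=0.93311  q=0.53452  discount=0.99287
step 9 (expiry): payoffs max(K−S,0) = 56.7899 44.5474 30.4869 14.3384 0.0000 0.0000 0.0000 0.0000 0.0000 0.0000
step 8: (k=8,j=0): S=88.3496, (K−S)⁺=50.8804, hold=49.8877 ⇒ V=50.8804 exercise | (k=8,j=1): S=101.4696, (K−S)⁺=37.7604, hold=36.7677 ⇒ V=37.7604 exercise | (k=8,j=2): S=116.5379, (K−S)⁺=22.6921, hold=21.6993 ⇒ V=22.6921 exercise | (k=8,j=3): S=133.8440, (K−S)⁺=5.3860, hold=6.6266 ⇒ V=6.6266 continue | (k=8,j=4): S=153.7200, (K−S)⁺=0.0000, hold=0.0000 ⇒ V=0.0000 continue | (k=8,j=5): S=176.5476, (K−S)⁺=0.0000, hold=0.0000 ⇒ V=0.0000 continue | (k=8,j=6): S=202.7652, (K−S)⁺=0.0000, hold=0.0000 ⇒ V=0.0000 continue | (k=8,j=7): S=232.8761, (K−S)⁺=0.0000, hold=0.0000 ⇒ V=0.0000 continue | (k=8,j=8): S=267.4585, (K−S)⁺=0.0000, hold=0.0000 ⇒ V=0.0000 continue  boundary S*=116.5379
step 7: (k=7,j=0): S=94.6826, (K−S)⁺=44.5474, hold=43.5547 ⇒ V=44.5474 exercise | (k=7,j=1): S=108.7431, (K−S)⁺=30.4869, hold=29.4942 ⇒ V=30.4869 exercise | (k=7,j=2): S=124.8916, (K−S)⁺=14.3384, hold=14.0041 ⇒ V=14.3384 exercise | (k=7,j=3): S=143.4381, (K−S)⁺=0.0000, hold=3.0625 ⇒ V=3.0625 continue | (k=7,j=4): S=164.7389, (K−S)⁺=0.0000, hold=0.0000 ⇒ V=0.0000 continue | (k=7,j=5): S=189.2028, (K−S)⁺=0.0000, hold=0.0000 ⇒ V=0.0000 continue | (k=7,j=6): S=217.2997, (K−S)⁺=0.0000, hold=0.0000 ⇒ V=0.0000 continue | (k=7,j=7): S=249.5690, (K−S)⁺=0.0000, hold=0.0000 ⇒ V=0.0000 continue  boundary S*=124.8916
step 6: (k=6,j=0): S=101.4696, (K−S)⁺=37.7604, hold=36.7677 ⇒ V=37.7604 exercise | (k=6,j=1): S=116.5379, (K−S)⁺=22.6921, hold=21.6993 ⇒ V=22.6921 exercise | (k=6,j=2): S=133.8440, (K−S)⁺=5.3860, hold=8.2519 ⇒ V=8.2519 continue | (k=6,j=3): S=153.7200, (K−S)⁺=0.0000, hold=1.4154 ⇒ V=1.4154 continue | (k=6,j=4): S=176.5476, (K−S)⁺=0.0000, hold=0.0000 ⇒ V=0.0000 continue | (k=6,j=5): S=202.7652, (K−S)⁺=0.0000, hold=0.0000 ⇒ V=0.0000 continue | (k=6,j=6): S=232.8761, (K−S)⁺=0.0000, hold=0.0000 ⇒ V=0.0000 continue  boundary S*=116.5379
step 5: (k=5,j=0): S=108.7431, (K−S)⁺=30.4869, hold=29.4942 ⇒ V=30.4869 exercise | (k=5,j=1): S=124.8916, (K−S)⁺=14.3384, hold=14.8667 ⇒ V=14.8667 continue | (k=5,j=2): S=143.4381, (K−S)⁺=0.0000, hold=4.5648 ⇒ V=4.5648 continue | (k=5,j=3): S=164.7389, (K−S)⁺=0.0000, hold=0.6541 ⇒ V=0.6541 continue | (k=5,j=4): S=189.2028, (K−S)⁺=0.0000, hold=0.0000 ⇒ V=0.0000 continue | (k=5,j=5): S=217.2997, (K−S)⁺=0.0000, hold=0.0000 ⇒ V=0.0000 continue  boundary S*=108.7431
step 4: (k=4,j=0): S=116.5379, (K−S)⁺=22.6921, hold=21.9797 ⇒ V=22.6921 exercise | (k=4,j=1): S=133.8440, (K−S)⁺=5.3860, hold=9.2934 ⇒ V=9.2934 continue | (k=4,j=2): S=153.7200, (K−S)⁺=0.0000, hold=2.4568 ⇒ V=2.4568 continue | (k=4,j=3): S=176.5476, (K−S)⁺=0.0000, hold=0.3023 ⇒ V=0.3023 continue | (k=4,j=4): S=202.7652, (K−S)⁺=0.0000, hold=0.0000 ⇒ V=0.0000 continue  boundary S*=116.5379
step 3: (k=3,j=0): S=124.8916, (K−S)⁺=14.3384, hold=15.4194 ⇒ V=15.4194 continue | (k=3,j=1): S=143.4381, (K−S)⁺=0.0000, hold=5.5989 ⇒ V=5.5989 continue | (k=3,j=2): S=164.7389, (K−S)⁺=0.0000, hold=1.2959 ⇒ V=1.2959 continue | (k=3,j=3): S=189.2028, (K−S)⁺=0.0000, hold=0.1397 ⇒ V=0.1397 continue  boundary S*=-
step 2: (k=2,j=0): S=133.8440, (K−S)⁺=5.3860, hold=10.0976 ⇒ V=10.0976 continue | (k=2,j=1): S=153.7200, (K−S)⁺=0.0000, hold=3.2753 ⇒ V=3.2753 continue | (k=2,j=2): S=176.5476, (K−S)⁺=0.0000, hold=0.6730 ⇒ V=0.6730 continue  boundary S*=-
step 1: (k=1,j=0): S=143.4381, (K−S)⁺=0.0000, hold=6.4049 ⇒ V=6.4049 continue | (k=1,j=1): S=164.7389, (K−S)⁺=0.0000, hold=1.8709 ⇒ V=1.8709 continue  boundary S*=-
step 0: (k=0,j=0): S=153.7200, (K−S)⁺=0.0000, hold=3.9530 ⇒ V=3.9530 continue  boundary S*=-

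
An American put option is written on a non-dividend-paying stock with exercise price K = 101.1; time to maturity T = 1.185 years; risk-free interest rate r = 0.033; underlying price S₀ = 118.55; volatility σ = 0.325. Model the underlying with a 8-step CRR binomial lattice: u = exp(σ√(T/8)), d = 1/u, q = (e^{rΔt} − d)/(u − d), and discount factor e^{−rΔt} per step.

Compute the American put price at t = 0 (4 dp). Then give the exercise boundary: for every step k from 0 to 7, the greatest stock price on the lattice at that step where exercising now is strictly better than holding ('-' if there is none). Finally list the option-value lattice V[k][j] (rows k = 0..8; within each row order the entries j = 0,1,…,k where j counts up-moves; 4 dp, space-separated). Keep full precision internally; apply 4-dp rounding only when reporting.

Δt=0.14813  u=1.13324  d=0.88242  q=0.48831  discount=0.99512
step 8 (expiry): payoffs max(K−S,0) = 57.5168 45.1288 29.2196 8.7885 0.0000 0.0000 0.0000 0.0000 0.0000
step 7: (k=7,j=0): S=49.3904, (K−S)⁺=51.7096, hold=51.2167 ⇒ V=51.7096 exercise | (k=7,j=1): S=63.4290, (K−S)⁺=37.6710, hold=37.1780 ⇒ V=37.6710 exercise | (k=7,j=2): S=81.4579, (K−S)⁺=19.6421, hold=19.1491 ⇒ V=19.6421 exercise | (k=7,j=3): S=104.6113, (K−S)⁺=0.0000, hold=4.4751 ⇒ V=4.4751 continue | (k=7,j=4): S=134.3459, (K−S)⁺=0.0000, hold=0.0000 ⇒ V=0.0000 continue | (k=7,j=5): S=172.5321, (K−S)⁺=0.0000, hold=0.0000 ⇒ V=0.0000 continue | (k=7,j=6): S=221.5723, (K−S)⁺=0.0000, hold=0.0000 ⇒ V=0.0000 continue | (k=7,j=7): S=284.5515, (K−S)⁺=0.0000, hold=0.0000 ⇒ V=0.0000 continue  boundary S*=81.4579
step 6: (k=6,j=0): S=55.9712, (K−S)⁺=45.1288, hold=44.6358 ⇒ V=45.1288 exercise | (k=6,j=1): S=71.8804, (K−S)⁺=29.2196, hold=28.7266 ⇒ V=29.2196 exercise | (k=6,j=2): S=92.3115, (K−S)⁺=8.7885, hold=12.1763 ⇒ V=12.1763 continue | (k=6,j=3): S=118.5500, (K−S)⁺=0.0000, hold=2.2787 ⇒ V=2.2787 continue | (k=6,j=4): S=152.2464, (K−S)⁺=0.0000, hold=0.0000 ⇒ V=0.0000 continue | (k=6,j=5): S=195.5206, (K−S)⁺=0.0000, hold=0.0000 ⇒ V=0.0000 continue | (k=6,j=6): S=251.0950, (K−S)⁺=0.0000, hold=0.0000 ⇒ V=0.0000 continue  boundary S*=71.8804
step 5: (k=5,j=0): S=63.4290, (K−S)⁺=37.6710, hold=37.1780 ⇒ V=37.6710 exercise | (k=5,j=1): S=81.4579, (K−S)⁺=19.6421, hold=20.7953 ⇒ V=20.7953 continue | (k=5,j=2): S=104.6113, (K−S)⁺=0.0000, hold=7.3074 ⇒ V=7.3074 continue | (k=5,j=3): S=134.3459, (K−S)⁺=0.0000, hold=1.1603 ⇒ V=1.1603 continue | (k=5,j=4): S=172.5321, (K−S)⁺=0.0000, hold=0.0000 ⇒ V=0.0000 continue | (k=5,j=5): S=221.5723, (K−S)⁺=0.0000, hold=0.0000 ⇒ V=0.0000 continue  boundary S*=63.4290
step 4: (k=4,j=0): S=71.8804, (K−S)⁺=29.2196, hold=29.2870 ⇒ V=29.2870 continue | (k=4,j=1): S=92.3115, (K−S)⁺=8.7885, hold=14.1398 ⇒ V=14.1398 continue | (k=4,j=2): S=118.5500, (K−S)⁺=0.0000, hold=4.2847 ⇒ V=4.2847 continue | (k=4,j=3): S=152.2464, (K−S)⁺=0.0000, hold=0.5908 ⇒ V=0.5908 continue | (k=4,j=4): S=195.5206, (K−S)⁺=0.0000, hold=0.0000 ⇒ V=0.0000 continue  boundary S*=-
step 3: (k=3,j=0): S=81.4579, (K−S)⁺=19.6421, hold=21.7838 ⇒ V=21.7838 continue | (k=3,j=1): S=104.6113, (K−S)⁺=0.0000, hold=9.2820 ⇒ V=9.2820 continue | (k=3,j=2): S=134.3459, (K−S)⁺=0.0000, hold=2.4689 ⇒ V=2.4689 continue | (k=3,j=3): S=172.5321, (K−S)⁺=0.0000, hold=0.3008 ⇒ V=0.3008 continue  boundary S*=-
step 2: (k=2,j=0): S=92.3115, (K−S)⁺=8.7885, hold=15.6026 ⇒ V=15.6026 continue | (k=2,j=1): S=118.5500, (K−S)⁺=0.0000, hold=5.9261 ⇒ V=5.9261 continue | (k=2,j=2): S=152.2464, (K−S)⁺=0.0000, hold=1.4033 ⇒ V=1.4033 continue  boundary S*=-
step 1: (k=1,j=0): S=104.6113, (K−S)⁺=0.0000, hold=10.8245 ⇒ V=10.8245 continue | (k=1,j=1): S=134.3459, (K−S)⁺=0.0000, hold=3.6995 ⇒ V=3.6995 continue  boundary S*=-
step 0: (k=0,j=0): S=118.5500, (K−S)⁺=0.0000, hold=7.3095 ⇒ V=7.3095 continue  boundary S*=-

price = 7.3095
boundary = - - - - - 63.4290 71.8804 81.4579
tree:
7.3095
10.8245 3.6995
15.6026 5.9261 1.4033
21.7838 9.2820 2.4689 0.3008
29.2870 14.1398 4.2847 0.5908 0.0000
37.6710 20.7953 7.3074 1.1603 0.0000 0.0000
45.1288 29.2196 12.1763 2.2787 0.0000 0.0000 0.0000
51.7096 37.6710 19.6421 4.4751 0.0000 0.0000 0.0000 0.0000
57.5168 45.1288 29.2196 8.7885 0.0000 0.0000 0.0000 0.0000 0.0000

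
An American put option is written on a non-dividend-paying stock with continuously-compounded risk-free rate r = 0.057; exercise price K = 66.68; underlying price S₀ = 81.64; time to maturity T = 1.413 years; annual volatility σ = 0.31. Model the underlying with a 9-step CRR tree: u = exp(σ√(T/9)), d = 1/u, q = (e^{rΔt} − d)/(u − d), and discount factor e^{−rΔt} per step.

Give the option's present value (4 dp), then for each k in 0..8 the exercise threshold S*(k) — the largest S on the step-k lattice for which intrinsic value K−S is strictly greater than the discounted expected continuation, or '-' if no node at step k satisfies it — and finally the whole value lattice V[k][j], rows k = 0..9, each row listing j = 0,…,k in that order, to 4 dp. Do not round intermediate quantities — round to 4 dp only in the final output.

price = 3.5738
boundary = - - - - - 44.1750 49.9484 44.1750 49.9484
tree:
3.5738
5.4973 1.7582
8.2355 2.9199 0.6545
11.9617 4.7415 1.1923 0.1408
16.7558 7.4906 2.1400 0.2875 0.0000
22.5050 11.4369 3.7685 0.5871 0.0000 0.0000
27.6111 16.7316 6.4675 1.1987 0.0000 0.0000 0.0000
32.1270 22.5050 10.6999 2.4476 0.0000 0.0000 0.0000 0.0000
36.1209 27.6111 16.7316 4.9974 0.0000 0.0000 0.0000 0.0000 0.0000
39.6531 32.1270 22.5050 10.2036 0.0000 0.0000 0.0000 0.0000 0.0000 0.0000

Δt=0.15700, u=1.13069, d=0.88441, q=0.50583, disc=e^(-rΔt)=0.99109
k=9 terminal: V=max(K-S,0) → 39.6531 32.1270 22.5050 10.2036 0.0000 0.0000 0.0000 0.0000 0.0000 0.0000
k=8: j=0 S=30.5591 intr=36.1209 cont=35.5268 V=36.1209[EX]; j=1 S=39.0689 intr=27.6111 cont=27.0170 V=27.6111[EX]; j=2 S=49.9484 intr=16.7316 cont=16.1375 V=16.7316[EX]; j=3 S=63.8576 intr=2.8224 cont=4.9974 V=4.9974[hold]; j=4 S=81.6400 intr=0.0000 cont=0.0000 V=0.0000[hold]; j=5 S=104.3743 intr=0.0000 cont=0.0000 V=0.0000[hold]; j=6 S=133.4394 intr=0.0000 cont=0.0000 V=0.0000[hold]; j=7 S=170.5982 intr=0.0000 cont=0.0000 V=0.0000[hold]; j=8 S=218.1047 intr=0.0000 cont=0.0000 V=0.0000[hold]  S*(8)=49.9484
k=7: j=0 S=34.5530 intr=32.1270 cont=31.5329 V=32.1270[EX]; j=1 S=44.1750 intr=22.5050 cont=21.9109 V=22.5050[EX]; j=2 S=56.4764 intr=10.2036 cont=10.6999 V=10.6999[hold]; j=3 S=72.2034 intr=0.0000 cont=2.4476 V=2.4476[hold]; j=4 S=92.3099 intr=0.0000 cont=0.0000 V=0.0000[hold]; j=5 S=118.0154 intr=0.0000 cont=0.0000 V=0.0000[hold]; j=6 S=150.8792 intr=0.0000 cont=0.0000 V=0.0000[hold]; j=7 S=192.8945 intr=0.0000 cont=0.0000 V=0.0000[hold]  S*(7)=44.1750
k=6: j=0 S=39.0689 intr=27.6111 cont=27.0170 V=27.6111[EX]; j=1 S=49.9484 intr=16.7316 cont=16.3863 V=16.7316[EX]; j=2 S=63.8576 intr=2.8224 cont=6.4675 V=6.4675[hold]; j=3 S=81.6400 intr=0.0000 cont=1.1987 V=1.1987[hold]; j=4 S=104.3743 intr=0.0000 cont=0.0000 V=0.0000[hold]; j=5 S=133.4394 intr=0.0000 cont=0.0000 V=0.0000[hold]; j=6 S=170.5982 intr=0.0000 cont=0.0000 V=0.0000[hold]  S*(6)=49.9484
k=5: j=0 S=44.1750 intr=22.5050 cont=21.9109 V=22.5050[EX]; j=1 S=56.4764 intr=10.2036 cont=11.4369 V=11.4369[hold]; j=2 S=72.2034 intr=0.0000 cont=3.7685 V=3.7685[hold]; j=3 S=92.3099 intr=0.0000 cont=0.5871 V=0.5871[hold]; j=4 S=118.0154 intr=0.0000 cont=0.0000 V=0.0000[hold]; j=5 S=150.8792 intr=0.0000 cont=0.0000 V=0.0000[hold]  S*(5)=44.1750
k=4: j=0 S=49.9484 intr=16.7316 cont=16.7558 V=16.7558[hold]; j=1 S=63.8576 intr=2.8224 cont=7.4906 V=7.4906[hold]; j=2 S=81.6400 intr=0.0000 cont=2.1400 V=2.1400[hold]; j=3 S=104.3743 intr=0.0000 cont=0.2875 V=0.2875[hold]; j=4 S=133.4394 intr=0.0000 cont=0.0000 V=0.0000[hold]  S*(4)=-
k=3: j=0 S=56.4764 intr=10.2036 cont=11.9617 V=11.9617[hold]; j=1 S=72.2034 intr=0.0000 cont=4.7415 V=4.7415[hold]; j=2 S=92.3099 intr=0.0000 cont=1.1923 V=1.1923[hold]; j=3 S=118.0154 intr=0.0000 cont=0.1408 V=0.1408[hold]  S*(3)=-
k=2: j=0 S=63.8576 intr=2.8224 cont=8.2355 V=8.2355[hold]; j=1 S=81.6400 intr=0.0000 cont=2.9199 V=2.9199[hold]; j=2 S=104.3743 intr=0.0000 cont=0.6545 V=0.6545[hold]  S*(2)=-
k=1: j=0 S=72.2034 intr=0.0000 cont=5.4973 V=5.4973[hold]; j=1 S=92.3099 intr=0.0000 cont=1.7582 V=1.7582[hold]  S*(1)=-
k=0: j=0 S=81.6400 intr=0.0000 cont=3.5738 V=3.5738[hold]  S*(0)=-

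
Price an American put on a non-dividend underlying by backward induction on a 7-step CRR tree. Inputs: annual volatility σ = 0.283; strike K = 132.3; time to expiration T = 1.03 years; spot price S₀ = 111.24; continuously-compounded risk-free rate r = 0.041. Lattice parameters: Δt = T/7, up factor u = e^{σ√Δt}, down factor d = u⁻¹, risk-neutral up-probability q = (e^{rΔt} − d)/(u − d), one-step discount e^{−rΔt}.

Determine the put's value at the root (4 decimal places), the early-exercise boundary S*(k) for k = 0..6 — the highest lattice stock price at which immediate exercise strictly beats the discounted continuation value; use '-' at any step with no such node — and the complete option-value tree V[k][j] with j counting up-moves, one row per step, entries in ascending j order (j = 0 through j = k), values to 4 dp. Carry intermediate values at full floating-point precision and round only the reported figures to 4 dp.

Δt=0.14714  u=1.11467  d=0.89713  q=0.50070  discount=0.99399
step 7 (expiry): payoffs max(K−S,0) = 80.2714 67.6552 51.9799 32.5035 8.3043 0.0000 0.0000 0.0000
step 6: (k=6,j=0): S=57.9946, (K−S)⁺=74.3054, hold=73.5096 ⇒ V=74.3054 exercise | (k=6,j=1): S=72.0575, (K−S)⁺=60.2425, hold=59.4468 ⇒ V=60.2425 exercise | (k=6,j=2): S=89.5303, (K−S)⁺=42.7697, hold=41.9740 ⇒ V=42.7697 exercise | (k=6,j=3): S=111.2400, (K−S)⁺=21.0600, hold=20.2643 ⇒ V=21.0600 exercise | (k=6,j=4): S=138.2140, (K−S)⁺=0.0000, hold=4.1214 ⇒ V=4.1214 continue | (k=6,j=5): S=171.7288, (K−S)⁺=0.0000, hold=0.0000 ⇒ V=0.0000 continue | (k=6,j=6): S=213.3703, (K−S)⁺=0.0000, hold=0.0000 ⇒ V=0.0000 continue  boundary S*=111.2400
step 5: (k=5,j=0): S=64.6448, (K−S)⁺=67.6552, hold=66.8595 ⇒ V=67.6552 exercise | (k=5,j=1): S=80.3201, (K−S)⁺=51.9799, hold=51.1841 ⇒ V=51.9799 exercise | (k=5,j=2): S=99.7965, (K−S)⁺=32.5035, hold=31.7077 ⇒ V=32.5035 exercise | (k=5,j=3): S=123.9957, (K−S)⁺=8.3043, hold=12.5031 ⇒ V=12.5031 continue | (k=5,j=4): S=154.0627, (K−S)⁺=0.0000, hold=2.0454 ⇒ V=2.0454 continue | (k=5,j=5): S=191.4205, (K−S)⁺=0.0000, hold=0.0000 ⇒ V=0.0000 continue  boundary S*=99.7965
step 4: (k=4,j=0): S=72.0575, (K−S)⁺=60.2425, hold=59.4468 ⇒ V=60.2425 exercise | (k=4,j=1): S=89.5303, (K−S)⁺=42.7697, hold=41.9740 ⇒ V=42.7697 exercise | (k=4,j=2): S=111.2400, (K−S)⁺=21.0600, hold=22.3540 ⇒ V=22.3540 continue | (k=4,j=3): S=138.2140, (K−S)⁺=0.0000, hold=7.2232 ⇒ V=7.2232 continue | (k=4,j=4): S=171.7288, (K−S)⁺=0.0000, hold=1.0151 ⇒ V=1.0151 continue  boundary S*=89.5303
step 3: (k=3,j=0): S=80.3201, (K−S)⁺=51.9799, hold=51.1841 ⇒ V=51.9799 exercise | (k=3,j=1): S=99.7965, (K−S)⁺=32.5035, hold=32.3517 ⇒ V=32.5035 exercise | (k=3,j=2): S=123.9957, (K−S)⁺=8.3043, hold=14.6891 ⇒ V=14.6891 continue | (k=3,j=3): S=154.0627, (K−S)⁺=0.0000, hold=4.0900 ⇒ V=4.0900 continue  boundary S*=99.7965
step 2: (k=2,j=0): S=89.5303, (K−S)⁺=42.7697, hold=41.9740 ⇒ V=42.7697 exercise | (k=2,j=1): S=111.2400, (K−S)⁺=21.0600, hold=23.4419 ⇒ V=23.4419 continue | (k=2,j=2): S=138.2140, (K−S)⁺=0.0000, hold=9.3257 ⇒ V=9.3257 continue  boundary S*=89.5303
step 1: (k=1,j=0): S=99.7965, (K−S)⁺=32.5035, hold=32.8932 ⇒ V=32.8932 continue | (k=1,j=1): S=123.9957, (K−S)⁺=8.3043, hold=16.2754 ⇒ V=16.2754 continue  boundary S*=-
step 0: (k=0,j=0): S=111.2400, (K−S)⁺=21.0600, hold=24.4248 ⇒ V=24.4248 continue  boundary S*=-

price = 24.4248
boundary = - - 89.5303 99.7965 89.5303 99.7965 111.2400
tree:
24.4248
32.8932 16.2754
42.7697 23.4419 9.3257
51.9799 32.5035 14.6891 4.0900
60.2425 42.7697 22.3540 7.2232 1.0151
67.6552 51.9799 32.5035 12.5031 2.0454 0.0000
74.3054 60.2425 42.7697 21.0600 4.1214 0.0000 0.0000
80.2714 67.6552 51.9799 32.5035 8.3043 0.0000 0.0000 0.0000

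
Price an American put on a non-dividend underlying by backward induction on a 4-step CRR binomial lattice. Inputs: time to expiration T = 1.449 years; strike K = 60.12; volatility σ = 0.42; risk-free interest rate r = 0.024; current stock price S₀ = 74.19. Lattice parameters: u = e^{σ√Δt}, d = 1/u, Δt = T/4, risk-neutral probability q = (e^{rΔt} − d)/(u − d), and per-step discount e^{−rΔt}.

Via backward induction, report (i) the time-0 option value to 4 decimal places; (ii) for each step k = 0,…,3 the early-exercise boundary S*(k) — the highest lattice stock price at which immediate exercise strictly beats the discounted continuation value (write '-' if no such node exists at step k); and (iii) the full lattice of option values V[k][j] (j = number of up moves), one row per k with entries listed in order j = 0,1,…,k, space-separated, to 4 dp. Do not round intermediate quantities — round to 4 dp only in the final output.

price = 7.3066
boundary = - - - 34.7532
tree:
7.3066
11.4782 2.4346
17.4697 4.4998 0.0000
25.3668 8.3168 0.0000 0.0000
33.1295 15.3715 0.0000 0.0000 0.0000

params: Δt=0.36225 u=1.28761 d=0.77663 q=0.45423 e^(-rΔt)=0.99134
t_4 payoffs: 33.1295 15.3715 0.0000 0.0000 0.0000
t_3: node(3,0) S=34.7532 payoff=25.3668 vs cont=24.8464 → 25.3668 [stop]  node(3,1) S=57.6185 payoff=2.5015 vs cont=8.3168 → 8.3168 [wait]  node(3,2) S=95.5276 payoff=0.0000 vs cont=0.0000 → 0.0000 [wait]  node(3,3) S=158.3786 payoff=0.0000 vs cont=0.0000 → 0.0000 [wait]  ⇒ S*(3)=34.7532
t_2: node(2,0) S=44.7485 payoff=15.3715 vs cont=17.4697 → 17.4697 [wait]  node(2,1) S=74.1900 payoff=0.0000 vs cont=4.4998 → 4.4998 [wait]  node(2,2) S=123.0022 payoff=0.0000 vs cont=0.0000 → 0.0000 [wait]  ⇒ S*(2)=-
t_1: node(1,0) S=57.6185 payoff=2.5015 vs cont=11.4782 → 11.4782 [wait]  node(1,1) S=95.5276 payoff=0.0000 vs cont=2.4346 → 2.4346 [wait]  ⇒ S*(1)=-
t_0: node(0,0) S=74.1900 payoff=0.0000 vs cont=7.3066 → 7.3066 [wait]  ⇒ S*(0)=-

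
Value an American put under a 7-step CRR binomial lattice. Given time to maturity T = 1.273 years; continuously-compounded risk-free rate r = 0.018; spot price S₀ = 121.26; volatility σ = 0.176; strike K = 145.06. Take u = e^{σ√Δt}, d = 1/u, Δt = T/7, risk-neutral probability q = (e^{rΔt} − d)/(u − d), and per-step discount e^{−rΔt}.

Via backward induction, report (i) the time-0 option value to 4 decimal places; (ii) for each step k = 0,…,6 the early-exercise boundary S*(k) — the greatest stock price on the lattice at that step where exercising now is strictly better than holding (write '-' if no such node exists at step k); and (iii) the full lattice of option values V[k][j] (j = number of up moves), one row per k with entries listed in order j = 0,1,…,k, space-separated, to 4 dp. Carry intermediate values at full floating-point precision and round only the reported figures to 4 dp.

price = 24.9425
boundary = - 112.4920 104.3580 112.4920 104.3580 112.4920 121.2600
tree:
24.9425
32.5680 17.5726
40.7020 24.4050 10.9381
48.2478 32.5680 16.5006 5.5148
55.2480 40.7020 23.8290 9.3690 1.7436
61.7421 48.2478 32.5680 15.3520 3.5202 0.0000
67.7666 55.2480 40.7020 23.8000 7.1070 0.0000 0.0000
73.3555 61.7421 48.2478 32.5680 14.3486 0.0000 0.0000 0.0000

Δt=0.18186  u=1.07794  d=0.92769  q=0.50307  discount=0.99673
step 7 (expiry): payoffs max(K−S,0) = 73.3555 61.7421 48.2478 32.5680 14.3486 0.0000 0.0000 0.0000
step 6: (k=6,j=0): S=77.2934, (K−S)⁺=67.7666, hold=67.2925 ⇒ V=67.7666 exercise | (k=6,j=1): S=89.8120, (K−S)⁺=55.2480, hold=54.7740 ⇒ V=55.2480 exercise | (k=6,j=2): S=104.3580, (K−S)⁺=40.7020, hold=40.2279 ⇒ V=40.7020 exercise | (k=6,j=3): S=121.2600, (K−S)⁺=23.8000, hold=23.3259 ⇒ V=23.8000 exercise | (k=6,j=4): S=140.8994, (K−S)⁺=4.1606, hold=7.1070 ⇒ V=7.1070 continue | (k=6,j=5): S=163.7197, (K−S)⁺=0.0000, hold=0.0000 ⇒ V=0.0000 continue | (k=6,j=6): S=190.2360, (K−S)⁺=0.0000, hold=0.0000 ⇒ V=0.0000 continue  boundary S*=121.2600
step 5: (k=5,j=0): S=83.3179, (K−S)⁺=61.7421, hold=61.2680 ⇒ V=61.7421 exercise | (k=5,j=1): S=96.8122, (K−S)⁺=48.2478, hold=47.7737 ⇒ V=48.2478 exercise | (k=5,j=2): S=112.4920, (K−S)⁺=32.5680, hold=32.0939 ⇒ V=32.5680 exercise | (k=5,j=3): S=130.7114, (K−S)⁺=14.3486, hold=15.3520 ⇒ V=15.3520 continue | (k=5,j=4): S=151.8816, (K−S)⁺=0.0000, hold=3.5202 ⇒ V=3.5202 continue | (k=5,j=5): S=176.4805, (K−S)⁺=0.0000, hold=0.0000 ⇒ V=0.0000 continue  boundary S*=112.4920
step 4: (k=4,j=0): S=89.8120, (K−S)⁺=55.2480, hold=54.7740 ⇒ V=55.2480 exercise | (k=4,j=1): S=104.3580, (K−S)⁺=40.7020, hold=40.2279 ⇒ V=40.7020 exercise | (k=4,j=2): S=121.2600, (K−S)⁺=23.8000, hold=23.8290 ⇒ V=23.8290 continue | (k=4,j=3): S=140.8994, (K−S)⁺=4.1606, hold=9.3690 ⇒ V=9.3690 continue | (k=4,j=4): S=163.7197, (K−S)⁺=0.0000, hold=1.7436 ⇒ V=1.7436 continue  boundary S*=104.3580
step 3: (k=3,j=0): S=96.8122, (K−S)⁺=48.2478, hold=47.7737 ⇒ V=48.2478 exercise | (k=3,j=1): S=112.4920, (K−S)⁺=32.5680, hold=32.1085 ⇒ V=32.5680 exercise | (k=3,j=2): S=130.7114, (K−S)⁺=14.3486, hold=16.5006 ⇒ V=16.5006 continue | (k=3,j=3): S=151.8816, (K−S)⁺=0.0000, hold=5.5148 ⇒ V=5.5148 continue  boundary S*=112.4920
step 2: (k=2,j=0): S=104.3580, (K−S)⁺=40.7020, hold=40.2279 ⇒ V=40.7020 exercise | (k=2,j=1): S=121.2600, (K−S)⁺=23.8000, hold=24.4050 ⇒ V=24.4050 continue | (k=2,j=2): S=140.8994, (K−S)⁺=4.1606, hold=10.9381 ⇒ V=10.9381 continue  boundary S*=104.3580
step 1: (k=1,j=0): S=112.4920, (K−S)⁺=32.5680, hold=32.3973 ⇒ V=32.5680 exercise | (k=1,j=1): S=130.7114, (K−S)⁺=14.3486, hold=17.5726 ⇒ V=17.5726 continue  boundary S*=112.4920
step 0: (k=0,j=0): S=121.2600, (K−S)⁺=23.8000, hold=24.9425 ⇒ V=24.9425 continue  boundary S*=-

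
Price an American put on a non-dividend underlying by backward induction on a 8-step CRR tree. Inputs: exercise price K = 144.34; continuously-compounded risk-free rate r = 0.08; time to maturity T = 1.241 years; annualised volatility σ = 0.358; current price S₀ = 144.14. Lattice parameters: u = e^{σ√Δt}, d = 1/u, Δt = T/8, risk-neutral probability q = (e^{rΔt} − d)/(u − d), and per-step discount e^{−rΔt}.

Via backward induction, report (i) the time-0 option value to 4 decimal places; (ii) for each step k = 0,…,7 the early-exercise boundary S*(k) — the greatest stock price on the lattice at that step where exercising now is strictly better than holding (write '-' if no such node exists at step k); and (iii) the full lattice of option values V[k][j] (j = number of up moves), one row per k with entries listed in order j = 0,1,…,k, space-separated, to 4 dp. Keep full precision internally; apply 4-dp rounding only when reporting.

price = 16.9865
boundary = - - - 94.4226 108.7207 94.4226 108.7207 125.1839
tree:
16.9865
25.2059 9.4728
36.1644 15.2510 4.1300
49.9174 23.7821 7.3938 1.0822
62.3351 35.6193 12.9443 2.2198 0.0111
73.1197 49.9174 21.9701 4.5533 0.0228 0.0000
82.4861 62.3351 35.6193 9.3395 0.0470 0.0000 0.0000
90.6206 73.1197 49.9174 19.1561 0.0970 0.0000 0.0000 0.0000
97.6854 82.4861 62.3351 35.6193 0.2000 0.0000 0.0000 0.0000 0.0000

params: Δt=0.15513 u=1.15143 d=0.86849 q=0.50894 e^(-rΔt)=0.98767
t_8 payoffs: 97.6854 82.4861 62.3351 35.6193 0.2000 0.0000 0.0000 0.0000 0.0000
t_7: node(7,0) S=53.7194 payoff=90.6206 vs cont=88.8404 → 90.6206 [stop]  node(7,1) S=71.2203 payoff=73.1197 vs cont=71.3396 → 73.1197 [stop]  node(7,2) S=94.4226 payoff=49.9174 vs cont=48.1372 → 49.9174 [stop]  node(7,3) S=125.1839 payoff=19.1561 vs cont=17.3760 → 19.1561 [stop]  node(7,4) S=165.9666 payoff=0.0000 vs cont=0.0970 → 0.0970 [wait]  node(7,5) S=220.0357 payoff=0.0000 vs cont=0.0000 → 0.0000 [wait]  node(7,6) S=291.7195 payoff=0.0000 vs cont=0.0000 → 0.0000 [wait]  node(7,7) S=386.7568 payoff=0.0000 vs cont=0.0000 → 0.0000 [wait]  ⇒ S*(7)=125.1839
t_6: node(6,0) S=61.8539 payoff=82.4861 vs cont=80.7059 → 82.4861 [stop]  node(6,1) S=82.0049 payoff=62.3351 vs cont=60.5549 → 62.3351 [stop]  node(6,2) S=108.7207 payoff=35.6193 vs cont=33.8391 → 35.6193 [stop]  node(6,3) S=144.1400 payoff=0.2000 vs cont=9.3395 → 9.3395 [wait]  node(6,4) S=191.0983 payoff=0.0000 vs cont=0.0470 → 0.0470 [wait]  node(6,5) S=253.3549 payoff=0.0000 vs cont=0.0000 → 0.0000 [wait]  node(6,6) S=335.8936 payoff=0.0000 vs cont=0.0000 → 0.0000 [wait]  ⇒ S*(6)=108.7207
t_5: node(5,0) S=71.2203 payoff=73.1197 vs cont=71.3396 → 73.1197 [stop]  node(5,1) S=94.4226 payoff=49.9174 vs cont=48.1372 → 49.9174 [stop]  node(5,2) S=125.1839 payoff=19.1561 vs cont=21.9701 → 21.9701 [wait]  node(5,3) S=165.9666 payoff=0.0000 vs cont=4.5533 → 4.5533 [wait]  node(5,4) S=220.0357 payoff=0.0000 vs cont=0.0228 → 0.0228 [wait]  node(5,5) S=291.7195 payoff=0.0000 vs cont=0.0000 → 0.0000 [wait]  ⇒ S*(5)=94.4226
t_4: node(4,0) S=82.0049 payoff=62.3351 vs cont=60.5549 → 62.3351 [stop]  node(4,1) S=108.7207 payoff=35.6193 vs cont=35.2536 → 35.6193 [stop]  node(4,2) S=144.1400 payoff=0.2000 vs cont=12.9443 → 12.9443 [wait]  node(4,3) S=191.0983 payoff=0.0000 vs cont=2.2198 → 2.2198 [wait]  node(4,4) S=253.3549 payoff=0.0000 vs cont=0.0111 → 0.0111 [wait]  ⇒ S*(4)=108.7207
t_3: node(3,0) S=94.4226 payoff=49.9174 vs cont=48.1372 → 49.9174 [stop]  node(3,1) S=125.1839 payoff=19.1561 vs cont=23.7821 → 23.7821 [wait]  node(3,2) S=165.9666 payoff=0.0000 vs cont=7.3938 → 7.3938 [wait]  node(3,3) S=220.0357 payoff=0.0000 vs cont=1.0822 → 1.0822 [wait]  ⇒ S*(3)=94.4226
t_2: node(2,0) S=108.7207 payoff=35.6193 vs cont=36.1644 → 36.1644 [wait]  node(2,1) S=144.1400 payoff=0.2000 vs cont=15.2510 → 15.2510 [wait]  node(2,2) S=191.0983 payoff=0.0000 vs cont=4.1300 → 4.1300 [wait]  ⇒ S*(2)=-
t_1: node(1,0) S=125.1839 payoff=19.1561 vs cont=25.2059 → 25.2059 [wait]  node(1,1) S=165.9666 payoff=0.0000 vs cont=9.4728 → 9.4728 [wait]  ⇒ S*(1)=-
t_0: node(0,0) S=144.1400 payoff=0.2000 vs cont=16.9865 → 16.9865 [wait]  ⇒ S*(0)=-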